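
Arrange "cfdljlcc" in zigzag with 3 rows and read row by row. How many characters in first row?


Zigzag "cfdljlcc" into 3 rows:
Placing characters:
  'c' => row 0
  'f' => row 1
  'd' => row 2
  'l' => row 1
  'j' => row 0
  'l' => row 1
  'c' => row 2
  'c' => row 1
Rows:
  Row 0: "cj"
  Row 1: "fllc"
  Row 2: "dc"
First row length: 2

2


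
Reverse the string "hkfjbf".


Input: hkfjbf
Reading characters right to left:
  Position 5: 'f'
  Position 4: 'b'
  Position 3: 'j'
  Position 2: 'f'
  Position 1: 'k'
  Position 0: 'h'
Reversed: fbjfkh

fbjfkh


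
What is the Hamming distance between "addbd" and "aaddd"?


Comparing "addbd" and "aaddd" position by position:
  Position 0: 'a' vs 'a' => same
  Position 1: 'd' vs 'a' => differ
  Position 2: 'd' vs 'd' => same
  Position 3: 'b' vs 'd' => differ
  Position 4: 'd' vs 'd' => same
Total differences (Hamming distance): 2

2


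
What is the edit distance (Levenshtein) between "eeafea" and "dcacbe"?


Computing edit distance: "eeafea" -> "dcacbe"
DP table:
           d    c    a    c    b    e
      0    1    2    3    4    5    6
  e   1    1    2    3    4    5    5
  e   2    2    2    3    4    5    5
  a   3    3    3    2    3    4    5
  f   4    4    4    3    3    4    5
  e   5    5    5    4    4    4    4
  a   6    6    6    5    5    5    5
Edit distance = dp[6][6] = 5

5


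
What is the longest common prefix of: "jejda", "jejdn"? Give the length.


Words: jejda, jejdn
  Position 0: all 'j' => match
  Position 1: all 'e' => match
  Position 2: all 'j' => match
  Position 3: all 'd' => match
  Position 4: ('a', 'n') => mismatch, stop
LCP = "jejd" (length 4)

4


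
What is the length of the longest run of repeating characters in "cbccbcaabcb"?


Input: "cbccbcaabcb"
Scanning for longest run:
  Position 1 ('b'): new char, reset run to 1
  Position 2 ('c'): new char, reset run to 1
  Position 3 ('c'): continues run of 'c', length=2
  Position 4 ('b'): new char, reset run to 1
  Position 5 ('c'): new char, reset run to 1
  Position 6 ('a'): new char, reset run to 1
  Position 7 ('a'): continues run of 'a', length=2
  Position 8 ('b'): new char, reset run to 1
  Position 9 ('c'): new char, reset run to 1
  Position 10 ('b'): new char, reset run to 1
Longest run: 'c' with length 2

2


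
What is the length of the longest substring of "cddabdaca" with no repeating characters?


Input: "cddabdaca"
Sliding window (track last position of each char):
  Position 0 ('c'): window [0,0] length 1 -- new best
  Position 1 ('d'): window [0,1] length 2 -- new best
  Position 2 ('d'): repeat (last at 1), move window start to 2
  Position 2 ('d'): window [2,2] length 1
  Position 3 ('a'): window [2,3] length 2
  Position 4 ('b'): window [2,4] length 3 -- new best
  Position 5 ('d'): repeat (last at 2), move window start to 3
  Position 5 ('d'): window [3,5] length 3
  Position 6 ('a'): repeat (last at 3), move window start to 4
  Position 6 ('a'): window [4,6] length 3
  Position 7 ('c'): window [4,7] length 4 -- new best
  Position 8 ('a'): repeat (last at 6), move window start to 7
  Position 8 ('a'): window [7,8] length 2
Longest substring with no repeats: "bdac" with length 4

4


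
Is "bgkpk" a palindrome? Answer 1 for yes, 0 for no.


Input: bgkpk
Reversed: kpkgb
  Compare pos 0 ('b') with pos 4 ('k'): MISMATCH
  Compare pos 1 ('g') with pos 3 ('p'): MISMATCH
Result: not a palindrome

0


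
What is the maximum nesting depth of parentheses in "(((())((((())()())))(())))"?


Input: "(((())((((())()())))(())))"
Tracking depth:
  Position 0 '(': depth becomes 1
  Position 1 '(': depth becomes 2
  Position 2 '(': depth becomes 3
  Position 3 '(': depth becomes 4
  Position 4 ')': depth becomes 3
  Position 5 ')': depth becomes 2
  Position 6 '(': depth becomes 3
  Position 7 '(': depth becomes 4
  Position 8 '(': depth becomes 5
  Position 9 '(': depth becomes 6
  Position 10 '(': depth becomes 7
  Position 11 ')': depth becomes 6
  Position 12 ')': depth becomes 5
  Position 13 '(': depth becomes 6
  Position 14 ')': depth becomes 5
  Position 15 '(': depth becomes 6
  Position 16 ')': depth becomes 5
  Position 17 ')': depth becomes 4
  Position 18 ')': depth becomes 3
  Position 19 ')': depth becomes 2
  Position 20 '(': depth becomes 3
  Position 21 '(': depth becomes 4
  Position 22 ')': depth becomes 3
  Position 23 ')': depth becomes 2
  Position 24 ')': depth becomes 1
  Position 25 ')': depth becomes 0
Maximum depth reached: 7

7


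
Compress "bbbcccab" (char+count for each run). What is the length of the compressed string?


Input: bbbcccab
Runs:
  'b' x 3 => "b3"
  'c' x 3 => "c3"
  'a' x 1 => "a1"
  'b' x 1 => "b1"
Compressed: "b3c3a1b1"
Compressed length: 8

8


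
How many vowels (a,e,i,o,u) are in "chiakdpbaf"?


Input: chiakdpbaf
Checking each character:
  'c' at position 0: consonant
  'h' at position 1: consonant
  'i' at position 2: vowel (running total: 1)
  'a' at position 3: vowel (running total: 2)
  'k' at position 4: consonant
  'd' at position 5: consonant
  'p' at position 6: consonant
  'b' at position 7: consonant
  'a' at position 8: vowel (running total: 3)
  'f' at position 9: consonant
Total vowels: 3

3


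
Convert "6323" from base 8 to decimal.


Input: "6323" in base 8
Positional expansion:
  Digit '6' (value 6) x 8^3 = 3072
  Digit '3' (value 3) x 8^2 = 192
  Digit '2' (value 2) x 8^1 = 16
  Digit '3' (value 3) x 8^0 = 3
Sum = 3283

3283


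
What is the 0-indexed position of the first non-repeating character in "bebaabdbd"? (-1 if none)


Input: bebaabdbd
Character frequencies:
  'a': 2
  'b': 4
  'd': 2
  'e': 1
Scanning left to right for freq == 1:
  Position 0 ('b'): freq=4, skip
  Position 1 ('e'): unique! => answer = 1

1


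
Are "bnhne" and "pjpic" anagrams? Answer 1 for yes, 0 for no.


Strings: "bnhne", "pjpic"
Sorted first:  behnn
Sorted second: cijpp
Differ at position 0: 'b' vs 'c' => not anagrams

0


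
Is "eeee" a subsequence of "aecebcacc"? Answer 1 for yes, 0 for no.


Check if "eeee" is a subsequence of "aecebcacc"
Greedy scan:
  Position 0 ('a'): no match needed
  Position 1 ('e'): matches sub[0] = 'e'
  Position 2 ('c'): no match needed
  Position 3 ('e'): matches sub[1] = 'e'
  Position 4 ('b'): no match needed
  Position 5 ('c'): no match needed
  Position 6 ('a'): no match needed
  Position 7 ('c'): no match needed
  Position 8 ('c'): no match needed
Only matched 2/4 characters => not a subsequence

0


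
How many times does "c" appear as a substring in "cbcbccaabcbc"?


Searching for "c" in "cbcbccaabcbc"
Scanning each position:
  Position 0: "c" => MATCH
  Position 1: "b" => no
  Position 2: "c" => MATCH
  Position 3: "b" => no
  Position 4: "c" => MATCH
  Position 5: "c" => MATCH
  Position 6: "a" => no
  Position 7: "a" => no
  Position 8: "b" => no
  Position 9: "c" => MATCH
  Position 10: "b" => no
  Position 11: "c" => MATCH
Total occurrences: 6

6


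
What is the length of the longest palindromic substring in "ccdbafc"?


Input: "ccdbafc"
Checking substrings for palindromes:
  [0:2] "cc" (len 2) => palindrome
Longest palindromic substring: "cc" with length 2

2


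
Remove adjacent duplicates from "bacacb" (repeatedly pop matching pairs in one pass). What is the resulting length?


Input: bacacb
Stack-based adjacent duplicate removal:
  Read 'b': push. Stack: b
  Read 'a': push. Stack: ba
  Read 'c': push. Stack: bac
  Read 'a': push. Stack: baca
  Read 'c': push. Stack: bacac
  Read 'b': push. Stack: bacacb
Final stack: "bacacb" (length 6)

6


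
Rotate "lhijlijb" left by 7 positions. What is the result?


Input: "lhijlijb", rotate left by 7
First 7 characters: "lhijlij"
Remaining characters: "b"
Concatenate remaining + first: "b" + "lhijlij" = "blhijlij"

blhijlij


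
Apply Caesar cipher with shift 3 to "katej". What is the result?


Caesar cipher: shift "katej" by 3
  'k' (pos 10) + 3 = pos 13 = 'n'
  'a' (pos 0) + 3 = pos 3 = 'd'
  't' (pos 19) + 3 = pos 22 = 'w'
  'e' (pos 4) + 3 = pos 7 = 'h'
  'j' (pos 9) + 3 = pos 12 = 'm'
Result: ndwhm

ndwhm


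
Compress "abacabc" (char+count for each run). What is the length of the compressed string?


Input: abacabc
Runs:
  'a' x 1 => "a1"
  'b' x 1 => "b1"
  'a' x 1 => "a1"
  'c' x 1 => "c1"
  'a' x 1 => "a1"
  'b' x 1 => "b1"
  'c' x 1 => "c1"
Compressed: "a1b1a1c1a1b1c1"
Compressed length: 14

14


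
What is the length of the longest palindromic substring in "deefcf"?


Input: "deefcf"
Checking substrings for palindromes:
  [3:6] "fcf" (len 3) => palindrome
  [1:3] "ee" (len 2) => palindrome
Longest palindromic substring: "fcf" with length 3

3


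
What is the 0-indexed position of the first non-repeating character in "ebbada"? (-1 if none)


Input: ebbada
Character frequencies:
  'a': 2
  'b': 2
  'd': 1
  'e': 1
Scanning left to right for freq == 1:
  Position 0 ('e'): unique! => answer = 0

0


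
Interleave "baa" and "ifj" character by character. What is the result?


Interleaving "baa" and "ifj":
  Position 0: 'b' from first, 'i' from second => "bi"
  Position 1: 'a' from first, 'f' from second => "af"
  Position 2: 'a' from first, 'j' from second => "aj"
Result: biafaj

biafaj


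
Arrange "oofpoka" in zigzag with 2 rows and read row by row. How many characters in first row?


Zigzag "oofpoka" into 2 rows:
Placing characters:
  'o' => row 0
  'o' => row 1
  'f' => row 0
  'p' => row 1
  'o' => row 0
  'k' => row 1
  'a' => row 0
Rows:
  Row 0: "ofoa"
  Row 1: "opk"
First row length: 4

4


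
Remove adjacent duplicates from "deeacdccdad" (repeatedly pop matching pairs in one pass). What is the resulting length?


Input: deeacdccdad
Stack-based adjacent duplicate removal:
  Read 'd': push. Stack: d
  Read 'e': push. Stack: de
  Read 'e': matches stack top 'e' => pop. Stack: d
  Read 'a': push. Stack: da
  Read 'c': push. Stack: dac
  Read 'd': push. Stack: dacd
  Read 'c': push. Stack: dacdc
  Read 'c': matches stack top 'c' => pop. Stack: dacd
  Read 'd': matches stack top 'd' => pop. Stack: dac
  Read 'a': push. Stack: daca
  Read 'd': push. Stack: dacad
Final stack: "dacad" (length 5)

5


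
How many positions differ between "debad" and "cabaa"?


Comparing "debad" and "cabaa" position by position:
  Position 0: 'd' vs 'c' => DIFFER
  Position 1: 'e' vs 'a' => DIFFER
  Position 2: 'b' vs 'b' => same
  Position 3: 'a' vs 'a' => same
  Position 4: 'd' vs 'a' => DIFFER
Positions that differ: 3

3


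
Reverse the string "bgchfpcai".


Input: bgchfpcai
Reading characters right to left:
  Position 8: 'i'
  Position 7: 'a'
  Position 6: 'c'
  Position 5: 'p'
  Position 4: 'f'
  Position 3: 'h'
  Position 2: 'c'
  Position 1: 'g'
  Position 0: 'b'
Reversed: iacpfhcgb

iacpfhcgb


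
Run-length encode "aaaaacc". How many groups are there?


Input: aaaaacc
Scanning for consecutive runs:
  Group 1: 'a' x 5 (positions 0-4)
  Group 2: 'c' x 2 (positions 5-6)
Total groups: 2

2


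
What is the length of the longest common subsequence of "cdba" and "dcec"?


LCS of "cdba" and "dcec"
DP table:
           d    c    e    c
      0    0    0    0    0
  c   0    0    1    1    1
  d   0    1    1    1    1
  b   0    1    1    1    1
  a   0    1    1    1    1
LCS length = dp[4][4] = 1

1


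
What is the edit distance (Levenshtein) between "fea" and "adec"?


Computing edit distance: "fea" -> "adec"
DP table:
           a    d    e    c
      0    1    2    3    4
  f   1    1    2    3    4
  e   2    2    2    2    3
  a   3    2    3    3    3
Edit distance = dp[3][4] = 3

3


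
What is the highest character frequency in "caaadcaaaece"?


Input: caaadcaaaece
Character counts:
  'a': 6
  'c': 3
  'd': 1
  'e': 2
Maximum frequency: 6

6


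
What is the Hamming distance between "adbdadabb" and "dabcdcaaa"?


Comparing "adbdadabb" and "dabcdcaaa" position by position:
  Position 0: 'a' vs 'd' => differ
  Position 1: 'd' vs 'a' => differ
  Position 2: 'b' vs 'b' => same
  Position 3: 'd' vs 'c' => differ
  Position 4: 'a' vs 'd' => differ
  Position 5: 'd' vs 'c' => differ
  Position 6: 'a' vs 'a' => same
  Position 7: 'b' vs 'a' => differ
  Position 8: 'b' vs 'a' => differ
Total differences (Hamming distance): 7

7


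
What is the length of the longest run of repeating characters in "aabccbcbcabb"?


Input: "aabccbcbcabb"
Scanning for longest run:
  Position 1 ('a'): continues run of 'a', length=2
  Position 2 ('b'): new char, reset run to 1
  Position 3 ('c'): new char, reset run to 1
  Position 4 ('c'): continues run of 'c', length=2
  Position 5 ('b'): new char, reset run to 1
  Position 6 ('c'): new char, reset run to 1
  Position 7 ('b'): new char, reset run to 1
  Position 8 ('c'): new char, reset run to 1
  Position 9 ('a'): new char, reset run to 1
  Position 10 ('b'): new char, reset run to 1
  Position 11 ('b'): continues run of 'b', length=2
Longest run: 'a' with length 2

2


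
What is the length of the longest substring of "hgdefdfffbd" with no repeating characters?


Input: "hgdefdfffbd"
Sliding window (track last position of each char):
  Position 0 ('h'): window [0,0] length 1 -- new best
  Position 1 ('g'): window [0,1] length 2 -- new best
  Position 2 ('d'): window [0,2] length 3 -- new best
  Position 3 ('e'): window [0,3] length 4 -- new best
  Position 4 ('f'): window [0,4] length 5 -- new best
  Position 5 ('d'): repeat (last at 2), move window start to 3
  Position 5 ('d'): window [3,5] length 3
  Position 6 ('f'): repeat (last at 4), move window start to 5
  Position 6 ('f'): window [5,6] length 2
  Position 7 ('f'): repeat (last at 6), move window start to 7
  Position 7 ('f'): window [7,7] length 1
  Position 8 ('f'): repeat (last at 7), move window start to 8
  Position 8 ('f'): window [8,8] length 1
  Position 9 ('b'): window [8,9] length 2
  Position 10 ('d'): window [8,10] length 3
Longest substring with no repeats: "hgdef" with length 5

5


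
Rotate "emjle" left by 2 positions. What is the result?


Input: "emjle", rotate left by 2
First 2 characters: "em"
Remaining characters: "jle"
Concatenate remaining + first: "jle" + "em" = "jleem"

jleem


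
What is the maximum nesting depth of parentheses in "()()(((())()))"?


Input: "()()(((())()))"
Tracking depth:
  Position 0 '(': depth becomes 1
  Position 1 ')': depth becomes 0
  Position 2 '(': depth becomes 1
  Position 3 ')': depth becomes 0
  Position 4 '(': depth becomes 1
  Position 5 '(': depth becomes 2
  Position 6 '(': depth becomes 3
  Position 7 '(': depth becomes 4
  Position 8 ')': depth becomes 3
  Position 9 ')': depth becomes 2
  Position 10 '(': depth becomes 3
  Position 11 ')': depth becomes 2
  Position 12 ')': depth becomes 1
  Position 13 ')': depth becomes 0
Maximum depth reached: 4

4


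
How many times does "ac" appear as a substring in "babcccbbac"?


Searching for "ac" in "babcccbbac"
Scanning each position:
  Position 0: "ba" => no
  Position 1: "ab" => no
  Position 2: "bc" => no
  Position 3: "cc" => no
  Position 4: "cc" => no
  Position 5: "cb" => no
  Position 6: "bb" => no
  Position 7: "ba" => no
  Position 8: "ac" => MATCH
Total occurrences: 1

1


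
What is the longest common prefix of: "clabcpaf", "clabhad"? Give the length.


Words: clabcpaf, clabhad
  Position 0: all 'c' => match
  Position 1: all 'l' => match
  Position 2: all 'a' => match
  Position 3: all 'b' => match
  Position 4: ('c', 'h') => mismatch, stop
LCP = "clab" (length 4)

4


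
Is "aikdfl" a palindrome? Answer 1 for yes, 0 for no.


Input: aikdfl
Reversed: lfdkia
  Compare pos 0 ('a') with pos 5 ('l'): MISMATCH
  Compare pos 1 ('i') with pos 4 ('f'): MISMATCH
  Compare pos 2 ('k') with pos 3 ('d'): MISMATCH
Result: not a palindrome

0


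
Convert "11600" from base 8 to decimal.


Input: "11600" in base 8
Positional expansion:
  Digit '1' (value 1) x 8^4 = 4096
  Digit '1' (value 1) x 8^3 = 512
  Digit '6' (value 6) x 8^2 = 384
  Digit '0' (value 0) x 8^1 = 0
  Digit '0' (value 0) x 8^0 = 0
Sum = 4992

4992


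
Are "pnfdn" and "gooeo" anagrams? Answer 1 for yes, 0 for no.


Strings: "pnfdn", "gooeo"
Sorted first:  dfnnp
Sorted second: egooo
Differ at position 0: 'd' vs 'e' => not anagrams

0


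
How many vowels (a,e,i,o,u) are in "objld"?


Input: objld
Checking each character:
  'o' at position 0: vowel (running total: 1)
  'b' at position 1: consonant
  'j' at position 2: consonant
  'l' at position 3: consonant
  'd' at position 4: consonant
Total vowels: 1

1


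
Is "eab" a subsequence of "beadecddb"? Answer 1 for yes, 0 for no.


Check if "eab" is a subsequence of "beadecddb"
Greedy scan:
  Position 0 ('b'): no match needed
  Position 1 ('e'): matches sub[0] = 'e'
  Position 2 ('a'): matches sub[1] = 'a'
  Position 3 ('d'): no match needed
  Position 4 ('e'): no match needed
  Position 5 ('c'): no match needed
  Position 6 ('d'): no match needed
  Position 7 ('d'): no match needed
  Position 8 ('b'): matches sub[2] = 'b'
All 3 characters matched => is a subsequence

1


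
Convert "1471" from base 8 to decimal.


Input: "1471" in base 8
Positional expansion:
  Digit '1' (value 1) x 8^3 = 512
  Digit '4' (value 4) x 8^2 = 256
  Digit '7' (value 7) x 8^1 = 56
  Digit '1' (value 1) x 8^0 = 1
Sum = 825

825


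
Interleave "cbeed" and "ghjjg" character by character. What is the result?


Interleaving "cbeed" and "ghjjg":
  Position 0: 'c' from first, 'g' from second => "cg"
  Position 1: 'b' from first, 'h' from second => "bh"
  Position 2: 'e' from first, 'j' from second => "ej"
  Position 3: 'e' from first, 'j' from second => "ej"
  Position 4: 'd' from first, 'g' from second => "dg"
Result: cgbhejejdg

cgbhejejdg


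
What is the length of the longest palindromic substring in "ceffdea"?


Input: "ceffdea"
Checking substrings for palindromes:
  [2:4] "ff" (len 2) => palindrome
Longest palindromic substring: "ff" with length 2

2


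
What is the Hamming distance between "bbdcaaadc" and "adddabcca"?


Comparing "bbdcaaadc" and "adddabcca" position by position:
  Position 0: 'b' vs 'a' => differ
  Position 1: 'b' vs 'd' => differ
  Position 2: 'd' vs 'd' => same
  Position 3: 'c' vs 'd' => differ
  Position 4: 'a' vs 'a' => same
  Position 5: 'a' vs 'b' => differ
  Position 6: 'a' vs 'c' => differ
  Position 7: 'd' vs 'c' => differ
  Position 8: 'c' vs 'a' => differ
Total differences (Hamming distance): 7

7


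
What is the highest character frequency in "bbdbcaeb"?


Input: bbdbcaeb
Character counts:
  'a': 1
  'b': 4
  'c': 1
  'd': 1
  'e': 1
Maximum frequency: 4

4


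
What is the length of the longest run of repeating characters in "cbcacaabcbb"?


Input: "cbcacaabcbb"
Scanning for longest run:
  Position 1 ('b'): new char, reset run to 1
  Position 2 ('c'): new char, reset run to 1
  Position 3 ('a'): new char, reset run to 1
  Position 4 ('c'): new char, reset run to 1
  Position 5 ('a'): new char, reset run to 1
  Position 6 ('a'): continues run of 'a', length=2
  Position 7 ('b'): new char, reset run to 1
  Position 8 ('c'): new char, reset run to 1
  Position 9 ('b'): new char, reset run to 1
  Position 10 ('b'): continues run of 'b', length=2
Longest run: 'a' with length 2

2


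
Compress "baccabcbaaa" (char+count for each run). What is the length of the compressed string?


Input: baccabcbaaa
Runs:
  'b' x 1 => "b1"
  'a' x 1 => "a1"
  'c' x 2 => "c2"
  'a' x 1 => "a1"
  'b' x 1 => "b1"
  'c' x 1 => "c1"
  'b' x 1 => "b1"
  'a' x 3 => "a3"
Compressed: "b1a1c2a1b1c1b1a3"
Compressed length: 16

16


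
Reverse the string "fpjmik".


Input: fpjmik
Reading characters right to left:
  Position 5: 'k'
  Position 4: 'i'
  Position 3: 'm'
  Position 2: 'j'
  Position 1: 'p'
  Position 0: 'f'
Reversed: kimjpf

kimjpf


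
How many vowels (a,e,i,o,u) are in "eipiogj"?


Input: eipiogj
Checking each character:
  'e' at position 0: vowel (running total: 1)
  'i' at position 1: vowel (running total: 2)
  'p' at position 2: consonant
  'i' at position 3: vowel (running total: 3)
  'o' at position 4: vowel (running total: 4)
  'g' at position 5: consonant
  'j' at position 6: consonant
Total vowels: 4

4


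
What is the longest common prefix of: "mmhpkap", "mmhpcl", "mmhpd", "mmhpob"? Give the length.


Words: mmhpkap, mmhpcl, mmhpd, mmhpob
  Position 0: all 'm' => match
  Position 1: all 'm' => match
  Position 2: all 'h' => match
  Position 3: all 'p' => match
  Position 4: ('k', 'c', 'd', 'o') => mismatch, stop
LCP = "mmhp" (length 4)

4


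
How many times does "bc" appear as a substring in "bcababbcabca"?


Searching for "bc" in "bcababbcabca"
Scanning each position:
  Position 0: "bc" => MATCH
  Position 1: "ca" => no
  Position 2: "ab" => no
  Position 3: "ba" => no
  Position 4: "ab" => no
  Position 5: "bb" => no
  Position 6: "bc" => MATCH
  Position 7: "ca" => no
  Position 8: "ab" => no
  Position 9: "bc" => MATCH
  Position 10: "ca" => no
Total occurrences: 3

3


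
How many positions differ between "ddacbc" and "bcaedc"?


Comparing "ddacbc" and "bcaedc" position by position:
  Position 0: 'd' vs 'b' => DIFFER
  Position 1: 'd' vs 'c' => DIFFER
  Position 2: 'a' vs 'a' => same
  Position 3: 'c' vs 'e' => DIFFER
  Position 4: 'b' vs 'd' => DIFFER
  Position 5: 'c' vs 'c' => same
Positions that differ: 4

4


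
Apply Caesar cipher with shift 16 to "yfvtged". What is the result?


Caesar cipher: shift "yfvtged" by 16
  'y' (pos 24) + 16 = pos 14 = 'o'
  'f' (pos 5) + 16 = pos 21 = 'v'
  'v' (pos 21) + 16 = pos 11 = 'l'
  't' (pos 19) + 16 = pos 9 = 'j'
  'g' (pos 6) + 16 = pos 22 = 'w'
  'e' (pos 4) + 16 = pos 20 = 'u'
  'd' (pos 3) + 16 = pos 19 = 't'
Result: ovljwut

ovljwut


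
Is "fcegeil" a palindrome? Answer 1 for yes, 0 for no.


Input: fcegeil
Reversed: liegecf
  Compare pos 0 ('f') with pos 6 ('l'): MISMATCH
  Compare pos 1 ('c') with pos 5 ('i'): MISMATCH
  Compare pos 2 ('e') with pos 4 ('e'): match
Result: not a palindrome

0


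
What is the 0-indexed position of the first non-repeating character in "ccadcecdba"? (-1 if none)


Input: ccadcecdba
Character frequencies:
  'a': 2
  'b': 1
  'c': 4
  'd': 2
  'e': 1
Scanning left to right for freq == 1:
  Position 0 ('c'): freq=4, skip
  Position 1 ('c'): freq=4, skip
  Position 2 ('a'): freq=2, skip
  Position 3 ('d'): freq=2, skip
  Position 4 ('c'): freq=4, skip
  Position 5 ('e'): unique! => answer = 5

5


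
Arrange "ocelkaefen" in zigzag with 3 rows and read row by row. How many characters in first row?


Zigzag "ocelkaefen" into 3 rows:
Placing characters:
  'o' => row 0
  'c' => row 1
  'e' => row 2
  'l' => row 1
  'k' => row 0
  'a' => row 1
  'e' => row 2
  'f' => row 1
  'e' => row 0
  'n' => row 1
Rows:
  Row 0: "oke"
  Row 1: "clafn"
  Row 2: "ee"
First row length: 3

3


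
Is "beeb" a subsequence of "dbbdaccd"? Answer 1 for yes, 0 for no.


Check if "beeb" is a subsequence of "dbbdaccd"
Greedy scan:
  Position 0 ('d'): no match needed
  Position 1 ('b'): matches sub[0] = 'b'
  Position 2 ('b'): no match needed
  Position 3 ('d'): no match needed
  Position 4 ('a'): no match needed
  Position 5 ('c'): no match needed
  Position 6 ('c'): no match needed
  Position 7 ('d'): no match needed
Only matched 1/4 characters => not a subsequence

0


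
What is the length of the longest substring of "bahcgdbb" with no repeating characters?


Input: "bahcgdbb"
Sliding window (track last position of each char):
  Position 0 ('b'): window [0,0] length 1 -- new best
  Position 1 ('a'): window [0,1] length 2 -- new best
  Position 2 ('h'): window [0,2] length 3 -- new best
  Position 3 ('c'): window [0,3] length 4 -- new best
  Position 4 ('g'): window [0,4] length 5 -- new best
  Position 5 ('d'): window [0,5] length 6 -- new best
  Position 6 ('b'): repeat (last at 0), move window start to 1
  Position 6 ('b'): window [1,6] length 6
  Position 7 ('b'): repeat (last at 6), move window start to 7
  Position 7 ('b'): window [7,7] length 1
Longest substring with no repeats: "bahcgd" with length 6

6


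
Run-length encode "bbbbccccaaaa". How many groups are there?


Input: bbbbccccaaaa
Scanning for consecutive runs:
  Group 1: 'b' x 4 (positions 0-3)
  Group 2: 'c' x 4 (positions 4-7)
  Group 3: 'a' x 4 (positions 8-11)
Total groups: 3

3


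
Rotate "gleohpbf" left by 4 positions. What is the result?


Input: "gleohpbf", rotate left by 4
First 4 characters: "gleo"
Remaining characters: "hpbf"
Concatenate remaining + first: "hpbf" + "gleo" = "hpbfgleo"

hpbfgleo


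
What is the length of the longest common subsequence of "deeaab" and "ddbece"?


LCS of "deeaab" and "ddbece"
DP table:
           d    d    b    e    c    e
      0    0    0    0    0    0    0
  d   0    1    1    1    1    1    1
  e   0    1    1    1    2    2    2
  e   0    1    1    1    2    2    3
  a   0    1    1    1    2    2    3
  a   0    1    1    1    2    2    3
  b   0    1    1    2    2    2    3
LCS length = dp[6][6] = 3

3


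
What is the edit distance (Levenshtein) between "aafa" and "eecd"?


Computing edit distance: "aafa" -> "eecd"
DP table:
           e    e    c    d
      0    1    2    3    4
  a   1    1    2    3    4
  a   2    2    2    3    4
  f   3    3    3    3    4
  a   4    4    4    4    4
Edit distance = dp[4][4] = 4

4


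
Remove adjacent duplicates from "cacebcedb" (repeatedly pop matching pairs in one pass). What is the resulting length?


Input: cacebcedb
Stack-based adjacent duplicate removal:
  Read 'c': push. Stack: c
  Read 'a': push. Stack: ca
  Read 'c': push. Stack: cac
  Read 'e': push. Stack: cace
  Read 'b': push. Stack: caceb
  Read 'c': push. Stack: cacebc
  Read 'e': push. Stack: cacebce
  Read 'd': push. Stack: cacebced
  Read 'b': push. Stack: cacebcedb
Final stack: "cacebcedb" (length 9)

9


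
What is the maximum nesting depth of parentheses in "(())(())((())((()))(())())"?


Input: "(())(())((())((()))(())())"
Tracking depth:
  Position 0 '(': depth becomes 1
  Position 1 '(': depth becomes 2
  Position 2 ')': depth becomes 1
  Position 3 ')': depth becomes 0
  Position 4 '(': depth becomes 1
  Position 5 '(': depth becomes 2
  Position 6 ')': depth becomes 1
  Position 7 ')': depth becomes 0
  Position 8 '(': depth becomes 1
  Position 9 '(': depth becomes 2
  Position 10 '(': depth becomes 3
  Position 11 ')': depth becomes 2
  Position 12 ')': depth becomes 1
  Position 13 '(': depth becomes 2
  Position 14 '(': depth becomes 3
  Position 15 '(': depth becomes 4
  Position 16 ')': depth becomes 3
  Position 17 ')': depth becomes 2
  Position 18 ')': depth becomes 1
  Position 19 '(': depth becomes 2
  Position 20 '(': depth becomes 3
  Position 21 ')': depth becomes 2
  Position 22 ')': depth becomes 1
  Position 23 '(': depth becomes 2
  Position 24 ')': depth becomes 1
  Position 25 ')': depth becomes 0
Maximum depth reached: 4

4


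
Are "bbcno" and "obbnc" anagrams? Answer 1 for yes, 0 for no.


Strings: "bbcno", "obbnc"
Sorted first:  bbcno
Sorted second: bbcno
Sorted forms match => anagrams

1


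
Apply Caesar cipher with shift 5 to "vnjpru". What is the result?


Caesar cipher: shift "vnjpru" by 5
  'v' (pos 21) + 5 = pos 0 = 'a'
  'n' (pos 13) + 5 = pos 18 = 's'
  'j' (pos 9) + 5 = pos 14 = 'o'
  'p' (pos 15) + 5 = pos 20 = 'u'
  'r' (pos 17) + 5 = pos 22 = 'w'
  'u' (pos 20) + 5 = pos 25 = 'z'
Result: asouwz

asouwz


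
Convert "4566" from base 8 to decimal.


Input: "4566" in base 8
Positional expansion:
  Digit '4' (value 4) x 8^3 = 2048
  Digit '5' (value 5) x 8^2 = 320
  Digit '6' (value 6) x 8^1 = 48
  Digit '6' (value 6) x 8^0 = 6
Sum = 2422

2422


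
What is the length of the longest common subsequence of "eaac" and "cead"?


LCS of "eaac" and "cead"
DP table:
           c    e    a    d
      0    0    0    0    0
  e   0    0    1    1    1
  a   0    0    1    2    2
  a   0    0    1    2    2
  c   0    1    1    2    2
LCS length = dp[4][4] = 2

2


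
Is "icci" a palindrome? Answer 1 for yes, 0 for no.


Input: icci
Reversed: icci
  Compare pos 0 ('i') with pos 3 ('i'): match
  Compare pos 1 ('c') with pos 2 ('c'): match
Result: palindrome

1


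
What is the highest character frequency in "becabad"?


Input: becabad
Character counts:
  'a': 2
  'b': 2
  'c': 1
  'd': 1
  'e': 1
Maximum frequency: 2

2


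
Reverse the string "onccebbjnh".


Input: onccebbjnh
Reading characters right to left:
  Position 9: 'h'
  Position 8: 'n'
  Position 7: 'j'
  Position 6: 'b'
  Position 5: 'b'
  Position 4: 'e'
  Position 3: 'c'
  Position 2: 'c'
  Position 1: 'n'
  Position 0: 'o'
Reversed: hnjbbeccno

hnjbbeccno


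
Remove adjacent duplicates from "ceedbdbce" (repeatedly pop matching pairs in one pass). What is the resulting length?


Input: ceedbdbce
Stack-based adjacent duplicate removal:
  Read 'c': push. Stack: c
  Read 'e': push. Stack: ce
  Read 'e': matches stack top 'e' => pop. Stack: c
  Read 'd': push. Stack: cd
  Read 'b': push. Stack: cdb
  Read 'd': push. Stack: cdbd
  Read 'b': push. Stack: cdbdb
  Read 'c': push. Stack: cdbdbc
  Read 'e': push. Stack: cdbdbce
Final stack: "cdbdbce" (length 7)

7


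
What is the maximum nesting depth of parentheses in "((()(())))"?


Input: "((()(())))"
Tracking depth:
  Position 0 '(': depth becomes 1
  Position 1 '(': depth becomes 2
  Position 2 '(': depth becomes 3
  Position 3 ')': depth becomes 2
  Position 4 '(': depth becomes 3
  Position 5 '(': depth becomes 4
  Position 6 ')': depth becomes 3
  Position 7 ')': depth becomes 2
  Position 8 ')': depth becomes 1
  Position 9 ')': depth becomes 0
Maximum depth reached: 4

4


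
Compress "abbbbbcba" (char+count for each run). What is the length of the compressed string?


Input: abbbbbcba
Runs:
  'a' x 1 => "a1"
  'b' x 5 => "b5"
  'c' x 1 => "c1"
  'b' x 1 => "b1"
  'a' x 1 => "a1"
Compressed: "a1b5c1b1a1"
Compressed length: 10

10


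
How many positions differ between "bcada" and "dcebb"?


Comparing "bcada" and "dcebb" position by position:
  Position 0: 'b' vs 'd' => DIFFER
  Position 1: 'c' vs 'c' => same
  Position 2: 'a' vs 'e' => DIFFER
  Position 3: 'd' vs 'b' => DIFFER
  Position 4: 'a' vs 'b' => DIFFER
Positions that differ: 4

4


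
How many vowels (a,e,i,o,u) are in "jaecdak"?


Input: jaecdak
Checking each character:
  'j' at position 0: consonant
  'a' at position 1: vowel (running total: 1)
  'e' at position 2: vowel (running total: 2)
  'c' at position 3: consonant
  'd' at position 4: consonant
  'a' at position 5: vowel (running total: 3)
  'k' at position 6: consonant
Total vowels: 3

3


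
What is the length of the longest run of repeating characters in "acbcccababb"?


Input: "acbcccababb"
Scanning for longest run:
  Position 1 ('c'): new char, reset run to 1
  Position 2 ('b'): new char, reset run to 1
  Position 3 ('c'): new char, reset run to 1
  Position 4 ('c'): continues run of 'c', length=2
  Position 5 ('c'): continues run of 'c', length=3
  Position 6 ('a'): new char, reset run to 1
  Position 7 ('b'): new char, reset run to 1
  Position 8 ('a'): new char, reset run to 1
  Position 9 ('b'): new char, reset run to 1
  Position 10 ('b'): continues run of 'b', length=2
Longest run: 'c' with length 3

3


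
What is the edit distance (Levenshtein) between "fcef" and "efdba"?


Computing edit distance: "fcef" -> "efdba"
DP table:
           e    f    d    b    a
      0    1    2    3    4    5
  f   1    1    1    2    3    4
  c   2    2    2    2    3    4
  e   3    2    3    3    3    4
  f   4    3    2    3    4    4
Edit distance = dp[4][5] = 4

4


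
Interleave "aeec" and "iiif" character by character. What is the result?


Interleaving "aeec" and "iiif":
  Position 0: 'a' from first, 'i' from second => "ai"
  Position 1: 'e' from first, 'i' from second => "ei"
  Position 2: 'e' from first, 'i' from second => "ei"
  Position 3: 'c' from first, 'f' from second => "cf"
Result: aieieicf

aieieicf


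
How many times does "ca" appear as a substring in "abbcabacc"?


Searching for "ca" in "abbcabacc"
Scanning each position:
  Position 0: "ab" => no
  Position 1: "bb" => no
  Position 2: "bc" => no
  Position 3: "ca" => MATCH
  Position 4: "ab" => no
  Position 5: "ba" => no
  Position 6: "ac" => no
  Position 7: "cc" => no
Total occurrences: 1

1


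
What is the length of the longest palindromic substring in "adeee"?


Input: "adeee"
Checking substrings for palindromes:
  [2:5] "eee" (len 3) => palindrome
  [2:4] "ee" (len 2) => palindrome
  [3:5] "ee" (len 2) => palindrome
Longest palindromic substring: "eee" with length 3

3


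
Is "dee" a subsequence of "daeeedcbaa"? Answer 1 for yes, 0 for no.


Check if "dee" is a subsequence of "daeeedcbaa"
Greedy scan:
  Position 0 ('d'): matches sub[0] = 'd'
  Position 1 ('a'): no match needed
  Position 2 ('e'): matches sub[1] = 'e'
  Position 3 ('e'): matches sub[2] = 'e'
  Position 4 ('e'): no match needed
  Position 5 ('d'): no match needed
  Position 6 ('c'): no match needed
  Position 7 ('b'): no match needed
  Position 8 ('a'): no match needed
  Position 9 ('a'): no match needed
All 3 characters matched => is a subsequence

1


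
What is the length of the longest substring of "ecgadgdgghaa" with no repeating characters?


Input: "ecgadgdgghaa"
Sliding window (track last position of each char):
  Position 0 ('e'): window [0,0] length 1 -- new best
  Position 1 ('c'): window [0,1] length 2 -- new best
  Position 2 ('g'): window [0,2] length 3 -- new best
  Position 3 ('a'): window [0,3] length 4 -- new best
  Position 4 ('d'): window [0,4] length 5 -- new best
  Position 5 ('g'): repeat (last at 2), move window start to 3
  Position 5 ('g'): window [3,5] length 3
  Position 6 ('d'): repeat (last at 4), move window start to 5
  Position 6 ('d'): window [5,6] length 2
  Position 7 ('g'): repeat (last at 5), move window start to 6
  Position 7 ('g'): window [6,7] length 2
  Position 8 ('g'): repeat (last at 7), move window start to 8
  Position 8 ('g'): window [8,8] length 1
  Position 9 ('h'): window [8,9] length 2
  Position 10 ('a'): window [8,10] length 3
  Position 11 ('a'): repeat (last at 10), move window start to 11
  Position 11 ('a'): window [11,11] length 1
Longest substring with no repeats: "ecgad" with length 5

5


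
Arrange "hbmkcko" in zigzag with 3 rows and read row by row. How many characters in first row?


Zigzag "hbmkcko" into 3 rows:
Placing characters:
  'h' => row 0
  'b' => row 1
  'm' => row 2
  'k' => row 1
  'c' => row 0
  'k' => row 1
  'o' => row 2
Rows:
  Row 0: "hc"
  Row 1: "bkk"
  Row 2: "mo"
First row length: 2

2


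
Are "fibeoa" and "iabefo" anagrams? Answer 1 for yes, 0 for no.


Strings: "fibeoa", "iabefo"
Sorted first:  abefio
Sorted second: abefio
Sorted forms match => anagrams

1


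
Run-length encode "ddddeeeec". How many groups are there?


Input: ddddeeeec
Scanning for consecutive runs:
  Group 1: 'd' x 4 (positions 0-3)
  Group 2: 'e' x 4 (positions 4-7)
  Group 3: 'c' x 1 (positions 8-8)
Total groups: 3

3


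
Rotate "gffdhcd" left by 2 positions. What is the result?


Input: "gffdhcd", rotate left by 2
First 2 characters: "gf"
Remaining characters: "fdhcd"
Concatenate remaining + first: "fdhcd" + "gf" = "fdhcdgf"

fdhcdgf


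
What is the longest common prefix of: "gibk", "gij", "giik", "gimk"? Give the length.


Words: gibk, gij, giik, gimk
  Position 0: all 'g' => match
  Position 1: all 'i' => match
  Position 2: ('b', 'j', 'i', 'm') => mismatch, stop
LCP = "gi" (length 2)

2


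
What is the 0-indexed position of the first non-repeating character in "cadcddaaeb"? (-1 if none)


Input: cadcddaaeb
Character frequencies:
  'a': 3
  'b': 1
  'c': 2
  'd': 3
  'e': 1
Scanning left to right for freq == 1:
  Position 0 ('c'): freq=2, skip
  Position 1 ('a'): freq=3, skip
  Position 2 ('d'): freq=3, skip
  Position 3 ('c'): freq=2, skip
  Position 4 ('d'): freq=3, skip
  Position 5 ('d'): freq=3, skip
  Position 6 ('a'): freq=3, skip
  Position 7 ('a'): freq=3, skip
  Position 8 ('e'): unique! => answer = 8

8


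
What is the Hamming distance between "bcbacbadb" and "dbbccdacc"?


Comparing "bcbacbadb" and "dbbccdacc" position by position:
  Position 0: 'b' vs 'd' => differ
  Position 1: 'c' vs 'b' => differ
  Position 2: 'b' vs 'b' => same
  Position 3: 'a' vs 'c' => differ
  Position 4: 'c' vs 'c' => same
  Position 5: 'b' vs 'd' => differ
  Position 6: 'a' vs 'a' => same
  Position 7: 'd' vs 'c' => differ
  Position 8: 'b' vs 'c' => differ
Total differences (Hamming distance): 6

6


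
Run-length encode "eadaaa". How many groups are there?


Input: eadaaa
Scanning for consecutive runs:
  Group 1: 'e' x 1 (positions 0-0)
  Group 2: 'a' x 1 (positions 1-1)
  Group 3: 'd' x 1 (positions 2-2)
  Group 4: 'a' x 3 (positions 3-5)
Total groups: 4

4


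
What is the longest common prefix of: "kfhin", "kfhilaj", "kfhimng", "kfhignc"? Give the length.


Words: kfhin, kfhilaj, kfhimng, kfhignc
  Position 0: all 'k' => match
  Position 1: all 'f' => match
  Position 2: all 'h' => match
  Position 3: all 'i' => match
  Position 4: ('n', 'l', 'm', 'g') => mismatch, stop
LCP = "kfhi" (length 4)

4


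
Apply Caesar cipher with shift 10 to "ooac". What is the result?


Caesar cipher: shift "ooac" by 10
  'o' (pos 14) + 10 = pos 24 = 'y'
  'o' (pos 14) + 10 = pos 24 = 'y'
  'a' (pos 0) + 10 = pos 10 = 'k'
  'c' (pos 2) + 10 = pos 12 = 'm'
Result: yykm

yykm


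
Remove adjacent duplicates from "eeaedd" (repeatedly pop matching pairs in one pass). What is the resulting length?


Input: eeaedd
Stack-based adjacent duplicate removal:
  Read 'e': push. Stack: e
  Read 'e': matches stack top 'e' => pop. Stack: (empty)
  Read 'a': push. Stack: a
  Read 'e': push. Stack: ae
  Read 'd': push. Stack: aed
  Read 'd': matches stack top 'd' => pop. Stack: ae
Final stack: "ae" (length 2)

2


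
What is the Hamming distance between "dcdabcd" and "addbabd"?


Comparing "dcdabcd" and "addbabd" position by position:
  Position 0: 'd' vs 'a' => differ
  Position 1: 'c' vs 'd' => differ
  Position 2: 'd' vs 'd' => same
  Position 3: 'a' vs 'b' => differ
  Position 4: 'b' vs 'a' => differ
  Position 5: 'c' vs 'b' => differ
  Position 6: 'd' vs 'd' => same
Total differences (Hamming distance): 5

5


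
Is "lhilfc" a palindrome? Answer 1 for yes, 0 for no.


Input: lhilfc
Reversed: cflihl
  Compare pos 0 ('l') with pos 5 ('c'): MISMATCH
  Compare pos 1 ('h') with pos 4 ('f'): MISMATCH
  Compare pos 2 ('i') with pos 3 ('l'): MISMATCH
Result: not a palindrome

0


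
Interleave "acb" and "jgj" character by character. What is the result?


Interleaving "acb" and "jgj":
  Position 0: 'a' from first, 'j' from second => "aj"
  Position 1: 'c' from first, 'g' from second => "cg"
  Position 2: 'b' from first, 'j' from second => "bj"
Result: ajcgbj

ajcgbj


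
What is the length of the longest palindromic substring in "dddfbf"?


Input: "dddfbf"
Checking substrings for palindromes:
  [0:3] "ddd" (len 3) => palindrome
  [3:6] "fbf" (len 3) => palindrome
  [0:2] "dd" (len 2) => palindrome
  [1:3] "dd" (len 2) => palindrome
Longest palindromic substring: "ddd" with length 3

3


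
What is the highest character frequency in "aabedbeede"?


Input: aabedbeede
Character counts:
  'a': 2
  'b': 2
  'd': 2
  'e': 4
Maximum frequency: 4

4


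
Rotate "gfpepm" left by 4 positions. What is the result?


Input: "gfpepm", rotate left by 4
First 4 characters: "gfpe"
Remaining characters: "pm"
Concatenate remaining + first: "pm" + "gfpe" = "pmgfpe"

pmgfpe


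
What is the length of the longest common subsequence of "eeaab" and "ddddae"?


LCS of "eeaab" and "ddddae"
DP table:
           d    d    d    d    a    e
      0    0    0    0    0    0    0
  e   0    0    0    0    0    0    1
  e   0    0    0    0    0    0    1
  a   0    0    0    0    0    1    1
  a   0    0    0    0    0    1    1
  b   0    0    0    0    0    1    1
LCS length = dp[5][6] = 1

1
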